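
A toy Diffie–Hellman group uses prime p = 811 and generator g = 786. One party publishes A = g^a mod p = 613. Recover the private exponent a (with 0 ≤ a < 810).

594

Baby-step giant-step with m = ceil(sqrt(810)) = 29.
Baby table (786^j mod 811 for j=0..28):
  0:1  1:786  2:625  3:595  4:534  5:437  6:429  7:629
  8:495  9:601  10:384  11:132  12:755  13:589  14:684  15:742
  16:103  17:669  18:306  19:460  20:665  21:406  22:393  23:718
  24:703  25:267  26:624  27:620  28:720
Giant step factor: 786^(-29) ≡ 734 (mod 811).
Scan 613·734^i mod 811 for i = 0, 1, …:
  i=0: 613   i=1: 648   i=2: 386   i=3: 285
  i=4: 763   i=5: 452   i=6: 69   i=7: 364
  i=8: 357   i=9: 85     …   i=19: 602
  i=20: 684
Match at i=20, j=14: a = 20·29 + 14 = 594.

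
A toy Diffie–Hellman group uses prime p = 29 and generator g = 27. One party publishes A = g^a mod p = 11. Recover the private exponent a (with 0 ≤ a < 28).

Successive powers of 27 modulo 29:
  27^0=1  27^1=27  27^2=4  27^3=21  27^4=16  27^5=26
  27^6=6  27^7=17  27^8=24  27^9=10  27^10=9  27^11=11
So 27^11 ≡ 11 (mod 29), giving a = 11.

11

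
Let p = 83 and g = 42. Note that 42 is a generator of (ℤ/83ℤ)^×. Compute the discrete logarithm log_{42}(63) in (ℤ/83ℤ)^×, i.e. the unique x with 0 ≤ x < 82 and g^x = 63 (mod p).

12

Successive powers of 42 modulo 83:
  42^0=1  42^1=42  42^2=21  42^3=52  42^4=26  42^5=13
  42^6=48  42^7=24  42^8=12  42^9=6  42^10=3  42^11=43
  42^12=63
So 42^12 ≡ 63 (mod 83), giving x = 12.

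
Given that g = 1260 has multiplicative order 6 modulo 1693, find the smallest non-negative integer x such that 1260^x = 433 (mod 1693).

4

Successive powers of 1260 modulo 1693:
  1260^0=1  1260^1=1260  1260^2=1259  1260^3=1692  1260^4=433
So 1260^4 ≡ 433 (mod 1693), giving x = 4.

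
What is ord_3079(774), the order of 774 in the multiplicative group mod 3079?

The order of 774 must divide p − 1 = 3078 = 2 · 3^4 · 19.
Divisors: 1, 2, 3, 6, 9, 18, 19, 27, 38, 54, 57, 81, 114, 162, 171, 342, 513, 1026, 1539, 3078.
Check each in increasing order: 774^1 ≡ 774;  774^2 ≡ 1750;  774^3 ≡ 2819;  774^6 ≡ 2941;  774^9 ≡ 2011;  774^18 ≡ 1394;  774^19 ≡ 1306;  774^27 ≡ 1444;  774^38 ≡ 2949;  774^54 ≡ 653;  774^57 ≡ 2644;  774^81 ≡ 758;  774^114 ≡ 1406;  774^162 ≡ 1870;  774^171 ≡ 1111;  774^342 ≡ 2721;  774^513 ≡ 2532;  774^1026 ≡ 546;  774^1539 ≡ 1.
Smallest exponent giving 1 is 1539.

1539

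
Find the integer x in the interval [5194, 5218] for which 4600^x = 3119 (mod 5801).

Compute 4600^5194 mod 5801 = 4239, then multiply by 4600 repeatedly:
  4600^5194=4239  4600^5195=2239  4600^5196=2625  4600^5197=3119
Found 3119 at exponent 5197.

5197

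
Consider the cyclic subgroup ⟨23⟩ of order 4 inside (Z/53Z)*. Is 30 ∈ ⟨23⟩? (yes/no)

30 ∈ ⟨23⟩ iff 30^4 ≡ 1 (mod 53), since |⟨23⟩| = 4.
30^4 mod 53 = 1.
Since 1 = 1, 30 lies in the subgroup.

yes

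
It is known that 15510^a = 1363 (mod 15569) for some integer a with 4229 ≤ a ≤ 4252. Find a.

Compute 15510^4229 mod 15569 = 4192, then multiply by 15510 repeatedly:
  15510^4229=4192  15510^4230=1776  15510^4231=4199  15510^4232=1363
Found 1363 at exponent 4232.

4232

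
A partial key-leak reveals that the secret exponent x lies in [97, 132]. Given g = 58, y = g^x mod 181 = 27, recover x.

132

Compute 58^97 mod 181 = 84, then multiply by 58 repeatedly:
  58^97=84  58^98=166  58^99=35  58^100=39  58^101=90
  58^102=152  58^103=128  58^104=3  58^105=174  58^106=137
  58^107=163  58^108=42  58^109=83  58^110=108  58^111=110
  58^112=45  58^113=76  58^114=64  58^115=92  58^116=87
  58^117=159  58^118=172  58^119=21  58^120=132  58^121=54
  58^122=55  58^123=113  58^124=38  58^125=32  58^126=46
  58^127=134  58^128=170  58^129=86  58^130=101  58^131=66
  58^132=27
Found 27 at exponent 132.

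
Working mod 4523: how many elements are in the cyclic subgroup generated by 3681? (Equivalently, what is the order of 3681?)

The order of 3681 must divide p − 1 = 4522 = 2 · 7 · 17 · 19.
Divisors: 1, 2, 7, 14, 17, 19, 34, 38, 119, 133, 238, 266, 323, 646, 2261, 4522.
Check each in increasing order: 3681^1 ≡ 3681;  3681^2 ≡ 3376;  3681^7 ≡ 1561;  3681^14 ≡ 3347;  3681^17 ≡ 2214;  3681^19 ≡ 2468;  3681^34 ≡ 3387;  3681^38 ≡ 3066;  3681^119 ≡ 1467;  3681^133 ≡ 2594;  3681^238 ≡ 3664;  3681^266 ≡ 3135;  3681^323 ≡ 4187;  3681^646 ≡ 4344;  3681^2261 ≡ 1.
Smallest exponent giving 1 is 2261.

2261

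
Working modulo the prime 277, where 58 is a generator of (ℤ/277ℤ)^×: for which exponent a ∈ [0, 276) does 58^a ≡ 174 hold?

Baby-step giant-step with m = ceil(sqrt(276)) = 17.
Baby table (58^j mod 277 for j=0..16):
  0:1  1:58  2:40  3:104  4:215  5:5  6:13  7:200
  8:243  9:244  10:25  11:65  12:169  13:107  14:112  15:125
  16:48
Giant step factor: 58^(-17) ≡ 99 (mod 277).
Scan 174·99^i mod 277 for i = 0, 1, …:
  i=0: 174   i=1: 52   i=2: 162   i=3: 249
  i=4: 275   i=5: 79   i=6: 65
Match at i=6, j=11: a = 6·17 + 11 = 113.

113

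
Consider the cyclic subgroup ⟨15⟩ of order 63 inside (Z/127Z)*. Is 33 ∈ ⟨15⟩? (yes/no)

no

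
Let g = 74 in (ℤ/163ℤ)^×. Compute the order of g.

81

The order of 74 must divide p − 1 = 162 = 2 · 3^4.
Divisors: 1, 2, 3, 6, 9, 18, 27, 54, 81, 162.
Check each in increasing order: 74^1 ≡ 74;  74^2 ≡ 97;  74^3 ≡ 6;  74^6 ≡ 36;  74^9 ≡ 53;  74^18 ≡ 38;  74^27 ≡ 58;  74^54 ≡ 104;  74^81 ≡ 1.
Smallest exponent giving 1 is 81.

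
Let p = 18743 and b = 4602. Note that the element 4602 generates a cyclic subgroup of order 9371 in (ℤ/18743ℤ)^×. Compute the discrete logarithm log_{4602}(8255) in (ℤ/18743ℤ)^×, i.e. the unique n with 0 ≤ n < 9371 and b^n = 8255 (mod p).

181

Baby-step giant-step with m = ceil(sqrt(9371)) = 97.
Baby table (4602^j mod 18743 for j=0..96):
  0:1  1:4602  2:17557  3:14984  4:871  5:16083  6:16602  7:5936
  8:8921  9:7272  10:9489  11:15931  12:10589  13:17521  14:17999  15:6081
  16:1463  17:3989  18:7981  19:11025  20:18492  21:6964  22:16541  23:6359
  24:6295  25:11655  26:12587  27:9504  28:9989  29:11542  30:17365  31:12321
  32:3667  33:6834  34:18057  35:10595  36:7647  37:10883  38:2270  39:6689
  40:6772  41:13878  42:9155  43:15789  44:13110  45:17246  46:8230  47:13600
  48:4323  49:8123  50:8504  51:24  52:16733  53:9022  54:3499  55:2161
  56:11132  57:4845  58:11263  59:7931  60:5841  61:2820  62:7484  63:10477
  64:8158  65:887  66:14743  67:16369  68:2021  69:4114  70:2198  71:12719
  72:17192  73:3381  74:2672  75:1136  76:17318  77:2200  78:3180  79:14820
  80:14606  81:4414  82:14559  83:13036  84:14072  85:2279  86:10621  87:14841
  88:17533  89:16994  90:10592  91:12584  92:14441  93:13547  94:4076  95:14752
  96:1558
Giant step factor: 4602^(-97) ≡ 10278 (mod 18743).
Scan 8255·10278^i mod 18743 for i = 0, 1, …:
  i=0: 8255   i=1: 14072
Match at i=1, j=84: n = 1·97 + 84 = 181.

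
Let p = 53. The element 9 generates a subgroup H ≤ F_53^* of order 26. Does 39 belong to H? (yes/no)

no

39 ∈ ⟨9⟩ iff 39^26 ≡ 1 (mod 53), since |⟨9⟩| = 26.
39^26 mod 53 = 52.
Since 52 ≠ 1, 39 does not lie in the subgroup.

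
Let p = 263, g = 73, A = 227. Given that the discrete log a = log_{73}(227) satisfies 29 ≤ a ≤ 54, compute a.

Compute 73^29 mod 263 = 247, then multiply by 73 repeatedly:
  73^29=247  73^30=147  73^31=211  73^32=149  73^33=94
  73^34=24  73^35=174  73^36=78  73^37=171  73^38=122
  73^39=227
Found 227 at exponent 39.

39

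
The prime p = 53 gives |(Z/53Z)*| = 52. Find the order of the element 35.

The order of 35 must divide p − 1 = 52 = 2^2 · 13.
Divisors: 1, 2, 4, 13, 26, 52.
Check each in increasing order: 35^1 ≡ 35;  35^2 ≡ 6;  35^4 ≡ 36;  35^13 ≡ 30;  35^26 ≡ 52;  35^52 ≡ 1.
Smallest exponent giving 1 is 52.

52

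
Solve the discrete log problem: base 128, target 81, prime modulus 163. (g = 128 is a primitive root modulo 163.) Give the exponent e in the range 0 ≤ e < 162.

Baby-step giant-step with m = ceil(sqrt(162)) = 13.
Baby table (128^j mod 163 for j=0..12):
  0:1  1:128  2:84  3:157  4:47  5:148  6:36  7:44
  8:90  9:110  10:62  11:112  12:155
Giant step factor: 128^(-13) ≡ 124 (mod 163).
Scan 81·124^i mod 163 for i = 0, 1, …:
  i=0: 81   i=1: 101   i=2: 136   i=3: 75
  i=4: 9   i=5: 138   i=6: 160   i=7: 117
  i=8: 1
Match at i=8, j=0: e = 8·13 + 0 = 104.

104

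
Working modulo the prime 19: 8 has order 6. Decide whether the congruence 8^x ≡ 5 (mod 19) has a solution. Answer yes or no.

no

5 ∈ ⟨8⟩ iff 5^6 ≡ 1 (mod 19), since |⟨8⟩| = 6.
5^6 mod 19 = 7.
Since 7 ≠ 1, 5 does not lie in the subgroup.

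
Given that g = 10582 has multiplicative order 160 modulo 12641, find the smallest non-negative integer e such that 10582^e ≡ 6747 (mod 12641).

Baby-step giant-step with m = ceil(sqrt(160)) = 13.
Baby table (10582^j mod 12641 for j=0..12):
  0:1  1:10582  2:4746  3:12120  4:10895  5:4970  6:5980  7:12155
  8:2035  9:6747  10:386  11:1609  12:11652
Giant step factor: 10582^(-13) ≡ 7024 (mod 12641).
Scan 6747·7024^i mod 12641 for i = 0, 1, …:
  i=0: 6747
Match at i=0, j=9: e = 0·13 + 9 = 9.

9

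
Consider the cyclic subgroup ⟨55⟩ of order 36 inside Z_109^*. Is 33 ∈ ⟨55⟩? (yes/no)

yes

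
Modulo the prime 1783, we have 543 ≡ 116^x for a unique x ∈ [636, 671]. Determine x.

647

Compute 116^636 mod 1783 = 982, then multiply by 116 repeatedly:
  116^636=982  116^637=1583  116^638=1762  116^639=1130  116^640=921
  116^641=1639  116^642=1126  116^643=457  116^644=1305  116^645=1608
  116^646=1096  116^647=543
Found 543 at exponent 647.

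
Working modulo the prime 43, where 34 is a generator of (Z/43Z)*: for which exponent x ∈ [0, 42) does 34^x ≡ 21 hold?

18

Baby-step giant-step with m = ceil(sqrt(42)) = 7.
Baby table (34^j mod 43 for j=0..6):
  0:1  1:34  2:38  3:2  4:25  5:33  6:4
Giant step factor: 34^(-7) ≡ 37 (mod 43).
Scan 21·37^i mod 43 for i = 0, 1, …:
  i=0: 21   i=1: 3   i=2: 25
Match at i=2, j=4: x = 2·7 + 4 = 18.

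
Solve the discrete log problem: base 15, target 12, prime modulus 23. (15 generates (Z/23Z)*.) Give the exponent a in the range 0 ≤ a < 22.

18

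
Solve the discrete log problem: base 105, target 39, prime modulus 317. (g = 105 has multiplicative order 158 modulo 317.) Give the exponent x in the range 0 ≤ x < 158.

Baby-step giant-step with m = ceil(sqrt(158)) = 13.
Baby table (105^j mod 317 for j=0..12):
  0:1  1:105  2:247  3:258  4:145  5:9  6:311  7:4
  8:103  9:37  10:81  11:263  12:36
Giant step factor: 105^(-13) ≡ 66 (mod 317).
Scan 39·66^i mod 317 for i = 0, 1, …:
  i=0: 39   i=1: 38   i=2: 289   i=3: 54
  i=4: 77   i=5: 10   i=6: 26   i=7: 131
  i=8: 87   i=9: 36
Match at i=9, j=12: x = 9·13 + 12 = 129.

129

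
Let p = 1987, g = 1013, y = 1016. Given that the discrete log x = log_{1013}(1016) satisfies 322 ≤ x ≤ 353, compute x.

348

Compute 1013^322 mod 1987 = 1173, then multiply by 1013 repeatedly:
  1013^322=1173  1013^323=23  1013^324=1442  1013^325=301  1013^326=902
  1013^327=1693  1013^328=228  1013^329=472  1013^330=1256  1013^331=648
  1013^332=714  1013^333=14  1013^334=273  1013^335=356  1013^336=981
  1013^337=253  1013^338=1953  1013^339=1324  1013^340=1974  1013^341=740
  1013^342=521  1013^343=1218  1013^344=1894  1013^345=1167  1013^346=1893
  1013^347=154  1013^348=1016
Found 1016 at exponent 348.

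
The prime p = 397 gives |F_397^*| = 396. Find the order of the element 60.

132

The order of 60 must divide p − 1 = 396 = 2^2 · 3^2 · 11.
Divisors: 1, 2, 3, 4, 6, 9, 11, 12, 18, 22, 33, 36, 44, 66, 99, 132, 198, 396.
Check each in increasing order: 60^1 ≡ 60;  60^2 ≡ 27;  60^3 ≡ 32;  60^4 ≡ 332;  60^6 ≡ 230;  60^9 ≡ 214;  60^11 ≡ 220;  60^12 ≡ 99;  60^18 ≡ 141;  60^22 ≡ 363;  60^33 ≡ 63;  60^36 ≡ 31;  60^44 ≡ 362;  60^66 ≡ 396;  60^99 ≡ 334;  60^132 ≡ 1.
Smallest exponent giving 1 is 132.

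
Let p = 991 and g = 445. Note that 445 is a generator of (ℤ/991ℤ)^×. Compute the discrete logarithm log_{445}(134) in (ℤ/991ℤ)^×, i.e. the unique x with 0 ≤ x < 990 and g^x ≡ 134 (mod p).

900

Baby-step giant-step with m = ceil(sqrt(990)) = 32.
Baby table (445^j mod 991 for j=0..31):
  0:1  1:445  2:816  3:414  4:895  5:884  6:944  7:887
  8:297  9:362  10:548  11:74  12:227  13:924  14:906  15:824
  16:10  17:486  18:232  19:176  20:31  21:912  22:521  23:942
  24:988  25:647  26:525  27:740  28:288  29:321  30:141  31:312
Giant step factor: 445^(-32) ≡ 882 (mod 991).
Scan 134·882^i mod 991 for i = 0, 1, …:
  i=0: 134   i=1: 259   i=2: 508   i=3: 124
  i=4: 358   i=5: 618   i=6: 26   i=7: 139
  i=8: 705   i=9: 453     …   i=27: 310
  i=28: 895
Match at i=28, j=4: x = 28·32 + 4 = 900.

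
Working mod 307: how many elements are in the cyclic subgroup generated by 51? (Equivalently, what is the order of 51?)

102

The order of 51 must divide p − 1 = 306 = 2 · 3^2 · 17.
Divisors: 1, 2, 3, 6, 9, 17, 18, 34, 51, 102, 153, 306.
Check each in increasing order: 51^1 ≡ 51;  51^2 ≡ 145;  51^3 ≡ 27;  51^6 ≡ 115;  51^9 ≡ 35;  51^17 ≡ 18;  51^18 ≡ 304;  51^34 ≡ 17;  51^51 ≡ 306;  51^102 ≡ 1.
Smallest exponent giving 1 is 102.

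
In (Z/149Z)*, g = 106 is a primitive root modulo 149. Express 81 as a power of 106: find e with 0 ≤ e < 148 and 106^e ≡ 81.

104

Baby-step giant-step with m = ceil(sqrt(148)) = 13.
Baby table (106^j mod 149 for j=0..12):
  0:1  1:106  2:61  3:59  4:145  5:23  6:54  7:62
  8:16  9:57  10:82  11:50  12:85
Giant step factor: 106^(-13) ≡ 66 (mod 149).
Scan 81·66^i mod 149 for i = 0, 1, …:
  i=0: 81   i=1: 131   i=2: 4   i=3: 115
  i=4: 140   i=5: 2   i=6: 132   i=7: 70
  i=8: 1
Match at i=8, j=0: e = 8·13 + 0 = 104.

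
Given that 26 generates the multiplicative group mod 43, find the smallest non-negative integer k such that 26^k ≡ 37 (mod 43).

35

Baby-step giant-step with m = ceil(sqrt(42)) = 7.
Baby table (26^j mod 43 for j=0..6):
  0:1  1:26  2:31  3:32  4:15  5:3  6:35
Giant step factor: 26^(-7) ≡ 37 (mod 43).
Scan 37·37^i mod 43 for i = 0, 1, …:
  i=0: 37   i=1: 36   i=2: 42   i=3: 6
  i=4: 7   i=5: 1
Match at i=5, j=0: k = 5·7 + 0 = 35.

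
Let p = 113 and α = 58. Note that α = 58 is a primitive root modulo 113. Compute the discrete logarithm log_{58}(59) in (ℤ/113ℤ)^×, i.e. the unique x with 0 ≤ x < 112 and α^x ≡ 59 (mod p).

Baby-step giant-step with m = ceil(sqrt(112)) = 11.
Baby table (58^j mod 113 for j=0..10):
  0:1  1:58  2:87  3:74  4:111  5:110  6:52  7:78
  8:4  9:6  10:9
Giant step factor: 58^(-11) ≡ 21 (mod 113).
Scan 59·21^i mod 113 for i = 0, 1, …:
  i=0: 59   i=1: 109   i=2: 29   i=3: 44
  i=4: 20   i=5: 81   i=6: 6
Match at i=6, j=9: x = 6·11 + 9 = 75.

75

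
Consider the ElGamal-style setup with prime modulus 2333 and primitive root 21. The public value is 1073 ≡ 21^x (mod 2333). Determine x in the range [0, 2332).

1017

Baby-step giant-step with m = ceil(sqrt(2332)) = 49.
Baby table (21^j mod 2333 for j=0..48):
  0:1  1:21  2:441  3:2262  4:842  5:1351  6:375  7:876
  8:2065  9:1371  10:795  11:364  12:645  13:1880  14:2152  15:865
  16:1834  17:1186  18:1576  19:434  20:2115  21:88  22:1848  23:1480
  24:751  25:1773  26:2238  27:338  28:99  29:2079  30:1665  31:2303
  32:1703  33:768  34:2130  35:403  36:1464  37:415  38:1716  39:1041
  40:864  41:1813  42:745  43:1647  44:1925  45:764  46:2046  47:972
  48:1748
Giant step factor: 21^(-49) ≡ 365 (mod 2333).
Scan 1073·365^i mod 2333 for i = 0, 1, …:
  i=0: 1073   i=1: 2034   i=2: 516   i=3: 1700
  i=4: 2255   i=5: 1859   i=6: 1965   i=7: 994
  i=8: 1195   i=9: 2237     …   i=19: 1663
  i=20: 415
Match at i=20, j=37: x = 20·49 + 37 = 1017.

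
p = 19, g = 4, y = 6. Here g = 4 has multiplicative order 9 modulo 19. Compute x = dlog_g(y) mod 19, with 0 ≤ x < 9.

7

Successive powers of 4 modulo 19:
  4^0=1  4^1=4  4^2=16  4^3=7  4^4=9  4^5=17
  4^6=11  4^7=6
So 4^7 ≡ 6 (mod 19), giving x = 7.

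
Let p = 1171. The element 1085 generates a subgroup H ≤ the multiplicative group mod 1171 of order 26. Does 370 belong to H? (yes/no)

370 ∈ ⟨1085⟩ iff 370^26 ≡ 1 (mod 1171), since |⟨1085⟩| = 26.
370^26 mod 1171 = 1.
Since 1 = 1, 370 lies in the subgroup.

yes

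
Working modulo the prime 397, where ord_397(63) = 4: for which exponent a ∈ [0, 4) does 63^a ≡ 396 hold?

2

Successive powers of 63 modulo 397:
  63^0=1  63^1=63  63^2=396
So 63^2 ≡ 396 (mod 397), giving a = 2.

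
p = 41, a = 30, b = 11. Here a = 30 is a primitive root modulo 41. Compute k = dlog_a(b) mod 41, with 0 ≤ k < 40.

Successive powers of 30 modulo 41:
  30^0=1  30^1=30  30^2=39  30^3=22  30^4=4  30^5=38
  30^6=33  30^7=6  30^8=16  30^9=29  30^10=9  30^11=24
  30^12=23  30^13=34  30^14=36  30^15=14  30^16=10  30^17=13
  30^18=21  30^19=15  30^20=40  30^21=11
So 30^21 ≡ 11 (mod 41), giving k = 21.

21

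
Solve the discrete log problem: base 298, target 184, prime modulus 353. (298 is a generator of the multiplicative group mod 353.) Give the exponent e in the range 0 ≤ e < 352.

50

Baby-step giant-step with m = ceil(sqrt(352)) = 19.
Baby table (298^j mod 353 for j=0..18):
  0:1  1:298  2:201  3:241  4:159  5:80  6:189  7:195
  8:218  9:12  10:46  11:294  12:68  13:143  14:254  15:150
  16:222  17:145  18:144
Giant step factor: 298^(-19) ≡ 204 (mod 353).
Scan 184·204^i mod 353 for i = 0, 1, …:
  i=0: 184   i=1: 118   i=2: 68
Match at i=2, j=12: e = 2·19 + 12 = 50.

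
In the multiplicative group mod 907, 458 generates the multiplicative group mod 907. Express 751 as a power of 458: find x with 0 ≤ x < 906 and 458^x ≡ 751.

Baby-step giant-step with m = ceil(sqrt(906)) = 31.
Baby table (458^j mod 907 for j=0..30):
  0:1  1:458  2:247  3:658  4:240  5:173  6:325  7:102
  8:459  9:705  10:905  11:898  12:413  13:498  14:427  15:561
  16:257  17:703  18:896  19:404  20:4  21:18  22:81  23:818
  24:53  25:692  26:393  27:408  28:22  29:99  30:899
Giant step factor: 458^(-31) ≡ 781 (mod 907).
Scan 751·781^i mod 907 for i = 0, 1, …:
  i=0: 751   i=1: 609   i=2: 361   i=3: 771
  i=4: 810   i=5: 431   i=6: 114   i=7: 148
  i=8: 399   i=9: 518     …   i=24: 875
  i=25: 404
Match at i=25, j=19: x = 25·31 + 19 = 794.

794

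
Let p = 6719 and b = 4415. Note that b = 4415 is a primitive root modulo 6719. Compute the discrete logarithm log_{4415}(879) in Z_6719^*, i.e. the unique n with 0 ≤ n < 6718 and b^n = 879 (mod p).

Baby-step giant-step with m = ceil(sqrt(6718)) = 82.
Baby table (4415^j mod 6719 for j=0..81):
  0:1  1:4415  2:406  3:5236  4:3580  5:2612  6:2176  7:5589
  8:3267  9:4831  10:2759  11:6157  12:4800  13:274  14:290  15:3740
  16:3517  17:6665  18:3474  19:4952  20:6173  21:1531  22:51  23:3438
  24:549  25:4995  26:1167  27:5551  28:3472  29:2841  30:5361  31:4497
  32:6329  33:4933  34:2916  35:536  36:1352  37:2608  38:4673  39:3965
  40:2480  41:3949  42:5749  43:4172  44:2601  45:644  46:1123  47:6142
  48:5765  49:903  50:2378  51:3792  52:4651  53:901  54:267  55:2980
  56:898  57:460  58:1762  59:5347  60:3158  61:645  62:5538  63:6548
  64:4282  65:4483  66:4990  67:5968  68:3521  69:4168  70:5098  71:5739
  72:336  73:5260  74:2036  75:5637  76:179  77:4162  78:5484  79:3303
  80:2515  81:3937
Giant step factor: 4415^(-82) ≡ 4649 (mod 6719).
Scan 879·4649^i mod 6719 for i = 0, 1, …:
  i=0: 879   i=1: 1319   i=2: 4303   i=3: 2184
  i=4: 1007   i=5: 5119   i=6: 6252   i=7: 5873
  i=8: 4280   i=9: 2761     …   i=61: 5993
  i=62: 4483
Match at i=62, j=65: n = 62·82 + 65 = 5149.

5149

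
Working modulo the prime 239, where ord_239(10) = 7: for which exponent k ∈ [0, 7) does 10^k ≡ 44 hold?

3

Successive powers of 10 modulo 239:
  10^0=1  10^1=10  10^2=100  10^3=44
So 10^3 ≡ 44 (mod 239), giving k = 3.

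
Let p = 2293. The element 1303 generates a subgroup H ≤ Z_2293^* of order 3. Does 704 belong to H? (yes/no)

704 ∈ ⟨1303⟩ iff 704^3 ≡ 1 (mod 2293), since |⟨1303⟩| = 3.
704^3 mod 2293 = 1612.
Since 1612 ≠ 1, 704 does not lie in the subgroup.

no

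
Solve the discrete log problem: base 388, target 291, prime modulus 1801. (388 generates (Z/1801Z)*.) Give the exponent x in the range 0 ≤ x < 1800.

1229

Baby-step giant-step with m = ceil(sqrt(1800)) = 43.
Baby table (388^j mod 1801 for j=0..42):
  0:1  1:388  2:1061  3:1040  4:96  5:1228  6:1000  7:785
  8:211  9:823  10:547  11:1519  12:445  13:1565  14:283  15:1744
  16:1297  17:757  18:153  19:1732  20:243  21:632  22:280  23:580
  24:1716  25:1239  26:1666  27:1650  28:845  29:78  30:1448  31:1713
  32:75  33:284  34:331  35:557  36:1797  37:249  38:1159  39:1243
  40:1417  41:491  42:1403
Giant step factor: 388^(-43) ≡ 230 (mod 1801).
Scan 291·230^i mod 1801 for i = 0, 1, …:
  i=0: 291   i=1: 293   i=2: 753   i=3: 294
  i=4: 983   i=5: 965   i=6: 427   i=7: 956
  i=8: 158   i=9: 320     …   i=27: 1501
  i=28: 1239
Match at i=28, j=25: x = 28·43 + 25 = 1229.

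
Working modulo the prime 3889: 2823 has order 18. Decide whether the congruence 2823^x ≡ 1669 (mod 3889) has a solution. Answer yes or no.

⟨2823⟩ has order 18; its elements mod 3889 are {1, 238, 768, 923, 1066, 1304, 1691, 1890, 1891, 1998, 1999, 2198, 2585, 2823, 2966, 3121, 3651, 3888}.
1669 is not in this set.

no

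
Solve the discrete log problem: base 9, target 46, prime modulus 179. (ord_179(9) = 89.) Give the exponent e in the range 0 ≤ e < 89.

27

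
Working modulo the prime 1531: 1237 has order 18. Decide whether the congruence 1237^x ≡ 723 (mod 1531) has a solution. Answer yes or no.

no

⟨1237⟩ has order 18; its elements mod 1531 are {1, 80, 276, 294, 374, 555, 646, 647, 700, 831, 884, 885, 976, 1157, 1237, 1255, 1451, 1530}.
723 is not in this set.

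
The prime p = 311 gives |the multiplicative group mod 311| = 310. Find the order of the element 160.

The order of 160 must divide p − 1 = 310 = 2 · 5 · 31.
Divisors: 1, 2, 5, 10, 31, 62, 155, 310.
Check each in increasing order: 160^1 ≡ 160;  160^2 ≡ 98;  160^5 ≡ 300;  160^10 ≡ 121;  160^31 ≡ 6;  160^62 ≡ 36;  160^155 ≡ 1.
Smallest exponent giving 1 is 155.

155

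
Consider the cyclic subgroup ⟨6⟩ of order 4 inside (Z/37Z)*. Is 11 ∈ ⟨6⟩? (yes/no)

no

11 ∈ ⟨6⟩ iff 11^4 ≡ 1 (mod 37), since |⟨6⟩| = 4.
11^4 mod 37 = 26.
Since 26 ≠ 1, 11 does not lie in the subgroup.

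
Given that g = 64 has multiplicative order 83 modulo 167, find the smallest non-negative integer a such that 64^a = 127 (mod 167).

Baby-step giant-step with m = ceil(sqrt(83)) = 10.
Baby table (64^j mod 167 for j=0..9):
  0:1  1:64  2:88  3:121  4:62  5:127  6:112  7:154
  8:3  9:25
Giant step factor: 64^(-10) ≡ 31 (mod 167).
Scan 127·31^i mod 167 for i = 0, 1, …:
  i=0: 127
Match at i=0, j=5: a = 0·10 + 5 = 5.

5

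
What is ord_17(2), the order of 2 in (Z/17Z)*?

8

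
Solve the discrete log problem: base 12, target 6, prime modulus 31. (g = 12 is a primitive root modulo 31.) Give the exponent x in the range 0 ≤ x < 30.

25

Successive powers of 12 modulo 31:
  12^0=1  12^1=12  12^2=20  12^3=23  12^4=28  12^5=26
  12^6=2  12^7=24  12^8=9  12^9=15  12^10=25  12^11=21
  12^12=4  12^13=17  12^14=18  12^15=30  12^16=19  12^17=11
  12^18=8  12^19=3  12^20=5  12^21=29  12^22=7  12^23=22
  12^24=16  12^25=6
So 12^25 ≡ 6 (mod 31), giving x = 25.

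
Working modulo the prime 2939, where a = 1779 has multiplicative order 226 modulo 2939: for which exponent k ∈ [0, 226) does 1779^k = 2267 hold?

Baby-step giant-step with m = ceil(sqrt(226)) = 16.
Baby table (1779^j mod 2939 for j=0..15):
  0:1  1:1779  2:2477  3:1022  4:1836  5:1015  6:1139  7:1310
  8:2802  9:214  10:1575  11:1058  12:1222  13:2017  14:2663  15:2748
Giant step factor: 1779^(-16) ≡ 637 (mod 2939).
Scan 2267·637^i mod 2939 for i = 0, 1, …:
  i=0: 2267   i=1: 1030   i=2: 713   i=3: 1575
Match at i=3, j=10: k = 3·16 + 10 = 58.

58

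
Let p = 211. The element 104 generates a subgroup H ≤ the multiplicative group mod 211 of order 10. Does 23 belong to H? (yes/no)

yes

⟨104⟩ has order 10; its elements mod 211 are {1, 23, 55, 71, 104, 107, 140, 156, 188, 210}.
23 is in this set.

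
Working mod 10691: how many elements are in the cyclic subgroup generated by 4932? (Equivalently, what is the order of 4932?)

The order of 4932 must divide p − 1 = 10690 = 2 · 5 · 1069.
Divisors: 1, 2, 5, 10, 1069, 2138, 5345, 10690.
Check each in increasing order: 4932^1 ≡ 4932;  4932^2 ≡ 2599;  4932^5 ≡ 4410;  4932^10 ≡ 1171;  4932^1069 ≡ 1625;  4932^2138 ≡ 10639;  4932^5345 ≡ 10690;  4932^10690 ≡ 1.
Smallest exponent giving 1 is 10690.

10690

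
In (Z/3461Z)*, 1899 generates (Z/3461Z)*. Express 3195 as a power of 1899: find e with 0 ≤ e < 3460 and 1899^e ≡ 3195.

945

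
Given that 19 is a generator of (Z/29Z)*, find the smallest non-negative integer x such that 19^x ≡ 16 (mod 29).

16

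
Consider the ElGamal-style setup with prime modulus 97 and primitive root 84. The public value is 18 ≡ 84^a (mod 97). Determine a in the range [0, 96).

30

Baby-step giant-step with m = ceil(sqrt(96)) = 10.
Baby table (84^j mod 97 for j=0..9):
  0:1  1:84  2:72  3:34  4:43  5:23  6:89  7:7
  8:6  9:19
Giant step factor: 84^(-10) ≡ 86 (mod 97).
Scan 18·86^i mod 97 for i = 0, 1, …:
  i=0: 18   i=1: 93   i=2: 44   i=3: 1
Match at i=3, j=0: a = 3·10 + 0 = 30.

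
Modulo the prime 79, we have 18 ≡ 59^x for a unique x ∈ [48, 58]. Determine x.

48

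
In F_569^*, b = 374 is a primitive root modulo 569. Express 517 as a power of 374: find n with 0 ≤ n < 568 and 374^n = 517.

82

Baby-step giant-step with m = ceil(sqrt(568)) = 24.
Baby table (374^j mod 569 for j=0..23):
  0:1  1:374  2:471  3:333  4:500  5:368  6:503  7:352
  8:209  9:213  10:2  11:179  12:373  13:97  14:431  15:167
  16:437  17:135  18:418  19:426  20:4  21:358  22:177  23:194
Giant step factor: 374^(-24) ≡ 134 (mod 569).
Scan 517·134^i mod 569 for i = 0, 1, …:
  i=0: 517   i=1: 429   i=2: 17   i=3: 2
Match at i=3, j=10: n = 3·24 + 10 = 82.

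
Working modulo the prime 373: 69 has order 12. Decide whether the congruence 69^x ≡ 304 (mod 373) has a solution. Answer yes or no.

⟨69⟩ has order 12; its elements mod 373 are {1, 69, 88, 89, 104, 173, 200, 269, 284, 285, 304, 372}.
304 is in this set.

yes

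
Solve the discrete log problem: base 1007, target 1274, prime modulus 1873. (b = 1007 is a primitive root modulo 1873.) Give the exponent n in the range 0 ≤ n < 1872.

Baby-step giant-step with m = ceil(sqrt(1872)) = 44.
Baby table (1007^j mod 1873 for j=0..43):
  0:1  1:1007  2:756  3:854  4:271  5:1312  6:719  7:1055
  8:394  9:1555  10:57  11:1209  12:13  13:1853  14:463  15:1737
  16:1650  17:199  18:1855  19:604  20:1376  21:1485  22:741  23:733
  24:169  25:1613  26:400  27:105  28:847  29:714  30:1639  31:360
  32:1031  33:575  34:268  35:164  36:324  37:366  38:1454  39:1365
  40:1646  41:1790  42:704  43:934
Giant step factor: 1007^(-44) ≡ 712 (mod 1873).
Scan 1274·712^i mod 1873 for i = 0, 1, …:
  i=0: 1274   i=1: 556   i=2: 669   i=3: 586
  i=4: 1426   i=5: 146   i=6: 937   i=7: 356
  i=8: 617   i=9: 1022     …   i=19: 363
  i=20: 1855
Match at i=20, j=18: n = 20·44 + 18 = 898.

898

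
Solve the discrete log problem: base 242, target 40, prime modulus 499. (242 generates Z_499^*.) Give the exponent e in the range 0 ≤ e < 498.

Baby-step giant-step with m = ceil(sqrt(498)) = 23.
Baby table (242^j mod 499 for j=0..22):
  0:1  1:242  2:181  3:389  4:326  5:50  6:124  7:68
  8:488  9:332  10:5  11:212  12:406  13:448  14:133  15:250
  16:121  17:340  18:444  19:163  20:25  21:62  22:34
Giant step factor: 242^(-23) ≡ 272 (mod 499).
Scan 40·272^i mod 499 for i = 0, 1, …:
  i=0: 40   i=1: 401   i=2: 290   i=3: 38
  i=4: 356   i=5: 26   i=6: 86   i=7: 438
  i=8: 374   i=9: 431     …   i=19: 106
  i=20: 389
Match at i=20, j=3: e = 20·23 + 3 = 463.

463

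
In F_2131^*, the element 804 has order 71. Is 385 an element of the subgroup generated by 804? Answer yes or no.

385 ∈ ⟨804⟩ iff 385^71 ≡ 1 (mod 2131), since |⟨804⟩| = 71.
385^71 mod 2131 = 709.
Since 709 ≠ 1, 385 does not lie in the subgroup.

no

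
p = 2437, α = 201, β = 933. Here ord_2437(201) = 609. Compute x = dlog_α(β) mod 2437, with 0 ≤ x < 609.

592

Baby-step giant-step with m = ceil(sqrt(609)) = 25.
Baby table (201^j mod 2437 for j=0..24):
  0:1  1:201  2:1409  3:517  4:1563  5:2227  6:1656  7:1424
  8:1095  9:765  10:234  11:731  12:711  13:1565  14:192  15:2037
  16:21  17:1784  18:345  19:1109  20:1142  21:464  22:658  23:660
  24:1062
Giant step factor: 201^(-25) ≡ 1650 (mod 2437).
Scan 933·1650^i mod 2437 for i = 0, 1, …:
  i=0: 933   i=1: 1703   i=2: 89   i=3: 630
  i=4: 1338   i=5: 2215   i=6: 1687   i=7: 496
  i=8: 2005   i=9: 1241     …   i=22: 840
  i=23: 1784
Match at i=23, j=17: x = 23·25 + 17 = 592.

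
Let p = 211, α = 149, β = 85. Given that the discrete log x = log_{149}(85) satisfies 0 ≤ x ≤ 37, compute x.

Compute 149^0 mod 211 = 1, then multiply by 149 repeatedly:
  149^0=1  149^1=149  149^2=46  149^3=102  149^4=6
  149^5=50  149^6=65  149^7=190  149^8=36  149^9=89
  149^10=179  149^11=85
Found 85 at exponent 11.

11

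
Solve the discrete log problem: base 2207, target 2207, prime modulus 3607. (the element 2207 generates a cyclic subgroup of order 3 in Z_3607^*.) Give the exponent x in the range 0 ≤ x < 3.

1

Successive powers of 2207 modulo 3607:
  2207^0=1  2207^1=2207
So 2207^1 ≡ 2207 (mod 3607), giving x = 1.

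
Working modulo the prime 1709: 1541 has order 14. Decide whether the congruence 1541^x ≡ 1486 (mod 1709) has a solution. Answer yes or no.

⟨1541⟩ has order 14; its elements mod 1709 are {1, 134, 168, 223, 295, 829, 843, 866, 880, 1414, 1486, 1541, 1575, 1708}.
1486 is in this set.

yes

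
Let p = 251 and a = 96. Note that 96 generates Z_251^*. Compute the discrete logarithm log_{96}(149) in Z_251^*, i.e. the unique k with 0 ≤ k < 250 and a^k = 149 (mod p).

200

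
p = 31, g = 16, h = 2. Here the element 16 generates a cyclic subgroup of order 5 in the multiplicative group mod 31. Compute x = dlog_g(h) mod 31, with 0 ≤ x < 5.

4

Successive powers of 16 modulo 31:
  16^0=1  16^1=16  16^2=8  16^3=4  16^4=2
So 16^4 ≡ 2 (mod 31), giving x = 4.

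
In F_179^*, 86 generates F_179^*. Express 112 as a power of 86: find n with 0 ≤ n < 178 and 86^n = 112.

145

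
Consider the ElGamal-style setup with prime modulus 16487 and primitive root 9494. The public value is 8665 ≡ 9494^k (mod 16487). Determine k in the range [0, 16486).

15515

Baby-step giant-step with m = ceil(sqrt(16486)) = 129.
Baby table (9494^j mod 16487 for j=0..128):
  0:1  1:9494  2:1607  3:6383  4:10477  5:2567  6:3312  7:3419
  8:13570  9:4162  10:11176  11:11099  12:5489  13:13646  14:278  15:1412
  16:1597  17:10365  18:10894  19:4685  20:13951  21:10723  22:13424  23:2946
  24:7372  25:2453  26:9138  27:1578  28:11336  29:13335  30:15304  31:12732
  32:11411  33:16444  34:3933  35:13334  36:5810  37:11125  38:5028  39:5967
  40:1366  41:10022  42:2391  43:14042  44:866  45:11278  46:6754  47:4533
  48:5232  49:13764  50:15941  51:9681  52:12876  53:10126  54:547  55:16300
  56:5218  57:12744  58:9930  59:2754  60:14581  61:7162  62:3640  63:1408
  64:13082  65:3937  66:1849  67:12238  68:3683  69:13962  70:16235  71:14614
  72:7211  73:7210  74:14203  75:12596  76:6213  77:12223  78:9656  79:6344
  80:2925  81:5842  82:1680  83:6991  84:12379  85:6890  86:9731  87:9453
  88:8041  89:6444  90:12566  91:1672  92:13474  93:16010  94:5287  95:8350
  96:5404  97:14519  98:12066  99:2928  100:1350  101:6501  102:9653  103:10836
  104:14591  105:3180  106:3223  107:15777  108:2443  109:13120  110:1995  111:13454
  112:7487  113:6121  114:12586  115:10195  116:12640  117:11774  118:496  119:10229
  120:5696  121:464  122:3187  123:3733  124:10539  125:14150  126:4024  127:3477
  128:3664
Giant step factor: 9494^(-129) ≡ 8583 (mod 16487).
Scan 8665·8583^i mod 16487 for i = 0, 1, …:
  i=0: 8665   i=1: 15325   i=2: 1189   i=3: 16221
  i=4: 8615   i=5: 14837   i=6: 383   i=7: 6376
  i=8: 4855   i=9: 7816     …   i=119: 3123
  i=120: 13334
Match at i=120, j=35: k = 120·129 + 35 = 15515.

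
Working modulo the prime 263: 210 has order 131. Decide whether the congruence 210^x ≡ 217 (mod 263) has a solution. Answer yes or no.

217 ∈ ⟨210⟩ iff 217^131 ≡ 1 (mod 263), since |⟨210⟩| = 131.
217^131 mod 263 = 262.
Since 262 ≠ 1, 217 does not lie in the subgroup.

no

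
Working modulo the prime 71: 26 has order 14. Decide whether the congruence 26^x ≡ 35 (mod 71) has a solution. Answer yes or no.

no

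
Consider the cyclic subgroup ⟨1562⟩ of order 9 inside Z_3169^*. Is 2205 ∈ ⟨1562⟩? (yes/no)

2205 ∈ ⟨1562⟩ iff 2205^9 ≡ 1 (mod 3169), since |⟨1562⟩| = 9.
2205^9 mod 3169 = 1.
Since 1 = 1, 2205 lies in the subgroup.

yes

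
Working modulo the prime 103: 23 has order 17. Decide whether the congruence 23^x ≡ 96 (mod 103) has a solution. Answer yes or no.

⟨23⟩ has order 17; its elements mod 103 are {1, 8, 9, 13, 14, 23, 30, 34, 61, 64, 66, 72, 76, 79, 81, 93, 100}.
96 is not in this set.

no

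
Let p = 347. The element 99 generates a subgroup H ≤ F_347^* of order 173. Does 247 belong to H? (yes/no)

no

247 ∈ ⟨99⟩ iff 247^173 ≡ 1 (mod 347), since |⟨99⟩| = 173.
247^173 mod 347 = 346.
Since 346 ≠ 1, 247 does not lie in the subgroup.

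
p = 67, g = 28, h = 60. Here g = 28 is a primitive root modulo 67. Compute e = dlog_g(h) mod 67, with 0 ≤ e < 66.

26

Successive powers of 28 modulo 67:
  28^0=1  28^1=28  28^2=47  28^3=43  28^4=65  28^5=11
  28^6=40  28^7=48  28^8=4  28^9=45  28^10=54  28^11=38
  28^12=59  28^13=44  28^14=26  28^15=58  28^16=16  28^17=46
  28^18=15  28^19=18  28^20=35  28^21=42  28^22=37  28^23=31
  28^24=64  28^25=50  28^26=60
So 28^26 ≡ 60 (mod 67), giving e = 26.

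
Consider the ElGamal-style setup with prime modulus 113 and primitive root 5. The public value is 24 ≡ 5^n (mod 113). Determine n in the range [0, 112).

103

Baby-step giant-step with m = ceil(sqrt(112)) = 11.
Baby table (5^j mod 113 for j=0..10):
  0:1  1:5  2:25  3:12  4:60  5:74  6:31  7:42
  8:97  9:33  10:52
Giant step factor: 5^(-11) ≡ 10 (mod 113).
Scan 24·10^i mod 113 for i = 0, 1, …:
  i=0: 24   i=1: 14   i=2: 27   i=3: 44
  i=4: 101   i=5: 106   i=6: 43   i=7: 91
  i=8: 6   i=9: 60
Match at i=9, j=4: n = 9·11 + 4 = 103.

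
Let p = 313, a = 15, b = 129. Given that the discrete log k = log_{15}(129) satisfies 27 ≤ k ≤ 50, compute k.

Compute 15^27 mod 313 = 129, then multiply by 15 repeatedly:
  15^27=129
Found 129 at exponent 27.

27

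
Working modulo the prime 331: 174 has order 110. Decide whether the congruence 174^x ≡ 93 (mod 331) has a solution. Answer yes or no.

no

93 ∈ ⟨174⟩ iff 93^110 ≡ 1 (mod 331), since |⟨174⟩| = 110.
93^110 mod 331 = 31.
Since 31 ≠ 1, 93 does not lie in the subgroup.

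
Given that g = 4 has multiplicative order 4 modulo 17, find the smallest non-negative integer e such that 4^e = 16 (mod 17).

2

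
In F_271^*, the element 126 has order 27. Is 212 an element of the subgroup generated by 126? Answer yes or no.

no

212 ∈ ⟨126⟩ iff 212^27 ≡ 1 (mod 271), since |⟨126⟩| = 27.
212^27 mod 271 = 100.
Since 100 ≠ 1, 212 does not lie in the subgroup.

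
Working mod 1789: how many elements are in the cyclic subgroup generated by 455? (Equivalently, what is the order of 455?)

596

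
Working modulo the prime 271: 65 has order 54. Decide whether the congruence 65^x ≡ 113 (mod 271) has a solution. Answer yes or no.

yes

113 ∈ ⟨65⟩ iff 113^54 ≡ 1 (mod 271), since |⟨65⟩| = 54.
113^54 mod 271 = 1.
Since 1 = 1, 113 lies in the subgroup.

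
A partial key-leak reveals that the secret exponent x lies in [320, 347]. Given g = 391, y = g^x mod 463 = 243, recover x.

Compute 391^320 mod 463 = 222, then multiply by 391 repeatedly:
  391^320=222  391^321=221  391^322=293  391^323=202  391^324=272
  391^325=325  391^326=213  391^327=406  391^328=400  391^329=369
  391^330=286  391^331=243
Found 243 at exponent 331.

331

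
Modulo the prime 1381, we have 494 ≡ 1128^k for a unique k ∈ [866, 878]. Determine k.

872

Compute 1128^866 mod 1381 = 1040, then multiply by 1128 repeatedly:
  1128^866=1040  1128^867=651  1128^868=1017  1128^869=946  1128^870=956
  1128^871=1188  1128^872=494
Found 494 at exponent 872.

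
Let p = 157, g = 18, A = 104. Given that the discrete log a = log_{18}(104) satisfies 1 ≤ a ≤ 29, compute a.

25

Compute 18^1 mod 157 = 18, then multiply by 18 repeatedly:
  18^1=18  18^2=10  18^3=23  18^4=100  18^5=73
  18^6=58  18^7=102  18^8=109  18^9=78  18^10=148
  18^11=152  18^12=67  18^13=107  18^14=42  18^15=128
  18^16=106  18^17=24  18^18=118  18^19=83  18^20=81
  18^21=45  18^22=25  18^23=136  18^24=93  18^25=104
Found 104 at exponent 25.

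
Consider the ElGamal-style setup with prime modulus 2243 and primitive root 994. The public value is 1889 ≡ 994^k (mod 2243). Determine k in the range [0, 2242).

935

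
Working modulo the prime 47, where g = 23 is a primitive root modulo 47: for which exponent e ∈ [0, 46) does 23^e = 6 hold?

Baby-step giant-step with m = ceil(sqrt(46)) = 7.
Baby table (23^j mod 47 for j=0..6):
  0:1  1:23  2:12  3:41  4:3  5:22  6:36
Giant step factor: 23^(-7) ≡ 13 (mod 47).
Scan 6·13^i mod 47 for i = 0, 1, …:
  i=0: 6   i=1: 31   i=2: 27   i=3: 22
Match at i=3, j=5: e = 3·7 + 5 = 26.

26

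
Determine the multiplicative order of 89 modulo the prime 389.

388

The order of 89 must divide p − 1 = 388 = 2^2 · 97.
Divisors: 1, 2, 4, 97, 194, 388.
Check each in increasing order: 89^1 ≡ 89;  89^2 ≡ 141;  89^4 ≡ 42;  89^97 ≡ 274;  89^194 ≡ 388;  89^388 ≡ 1.
Smallest exponent giving 1 is 388.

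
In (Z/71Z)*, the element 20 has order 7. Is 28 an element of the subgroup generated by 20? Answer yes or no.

no

⟨20⟩ has order 7; its elements mod 71 are {1, 20, 30, 32, 37, 45, 48}.
28 is not in this set.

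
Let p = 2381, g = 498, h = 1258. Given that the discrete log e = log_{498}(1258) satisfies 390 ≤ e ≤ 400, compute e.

Compute 498^390 mod 2381 = 1935, then multiply by 498 repeatedly:
  498^390=1935  498^391=1706  498^392=1952  498^393=648  498^394=1269
  498^395=997  498^396=1258
Found 1258 at exponent 396.

396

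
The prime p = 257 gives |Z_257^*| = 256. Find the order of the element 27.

The order of 27 must divide p − 1 = 256 = 2^8.
Divisors: 1, 2, 4, 8, 16, 32, 64, 128, 256.
Check each in increasing order: 27^1 ≡ 27;  27^2 ≡ 215;  27^4 ≡ 222;  27^8 ≡ 197;  27^16 ≡ 2;  27^32 ≡ 4;  27^64 ≡ 16;  27^128 ≡ 256;  27^256 ≡ 1.
Smallest exponent giving 1 is 256.

256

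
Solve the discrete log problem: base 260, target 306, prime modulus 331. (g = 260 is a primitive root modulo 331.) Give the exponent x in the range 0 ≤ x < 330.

179

Baby-step giant-step with m = ceil(sqrt(330)) = 19.
Baby table (260^j mod 331 for j=0..18):
  0:1  1:260  2:76  3:231  4:149  5:13  6:70  7:326
  8:24  9:282  10:169  11:248  12:266  13:312  14:25  15:211
  16:245  17:148  18:84
Giant step factor: 260^(-19) ≡ 55 (mod 331).
Scan 306·55^i mod 331 for i = 0, 1, …:
  i=0: 306   i=1: 280   i=2: 174   i=3: 302
  i=4: 60   i=5: 321   i=6: 112   i=7: 202
  i=8: 187   i=9: 24
Match at i=9, j=8: x = 9·19 + 8 = 179.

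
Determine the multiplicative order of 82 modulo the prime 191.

10

The order of 82 must divide p − 1 = 190 = 2 · 5 · 19.
Divisors: 1, 2, 5, 10, 19, 38, 95, 190.
Check each in increasing order: 82^1 ≡ 82;  82^2 ≡ 39;  82^5 ≡ 190;  82^10 ≡ 1.
Smallest exponent giving 1 is 10.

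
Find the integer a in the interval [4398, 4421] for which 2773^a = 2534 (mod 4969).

4401

Compute 2773^4398 mod 4969 = 1378, then multiply by 2773 repeatedly:
  2773^4398=1378  2773^4399=33  2773^4400=2067  2773^4401=2534
Found 2534 at exponent 4401.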